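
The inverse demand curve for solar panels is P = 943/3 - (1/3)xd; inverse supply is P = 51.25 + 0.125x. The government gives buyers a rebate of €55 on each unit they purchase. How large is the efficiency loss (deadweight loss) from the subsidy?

Pre-subsidy: 943/3 - (1/3)x = 51.25 + 0.125x gives x* = 574 and P* = 123.
With the rebate, buyers effectively pay Pb = Ps − 55, where Ps is the price sellers receive.
On the curves, Pb = 943/3 - (1/3)x and Ps = 51.25 + 0.125x; the wedge Ps − Pb = 55 gives 51.25 + 0.125x − (943/3 - (1/3)x) = 55, so x' = 694.
Then Pb = 943/3 − (1/3)·694 = 83 and Ps = 51.25 + 0.125·694 = 138.
The subsidy expands output by 694 − 574 = 120 past the efficient level; on those units the gap between marginal cost and willingness to pay runs from 0 up to 55.
DWL = ½ × 55 × 120 = 3300.

Deadweight loss = €3300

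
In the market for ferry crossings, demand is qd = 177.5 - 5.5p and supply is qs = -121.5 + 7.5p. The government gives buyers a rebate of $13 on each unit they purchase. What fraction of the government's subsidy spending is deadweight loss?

Pre-subsidy: 177.5 - 5.5p = -121.5 + 7.5p gives p* = 23, q* = 51.
With the rebate, buyers effectively pay pb = ps − 13, where ps is the price sellers receive.
Demand in terms of ps becomes qd = 177.5 − 5.5(ps − 13) = 249 - 5.5ps. Setting this equal to supply: 249 - 5.5ps = -121.5 + 7.5ps, so ps = 28.5.
Buyers pay pb = 28.5 − 13 = 15.5; q' = -121.5 + 7.5·28.5 = 92.25.
ΔCS = ½(51 + 92.25)(23 − 15.5) = 537.1875; ΔPS = ½(51 + 92.25)(28.5 − 23) = 393.9375.
Government spending = 13 × 92.25 = 1199.25.
DWL = ½ × 13 × (92.25 − 51) = 268.125; fraction = 268.125 / 1199.25 = 55/246.

DWL / government spending = 55/246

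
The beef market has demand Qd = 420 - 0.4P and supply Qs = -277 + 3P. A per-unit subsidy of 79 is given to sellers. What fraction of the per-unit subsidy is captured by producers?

Pre-subsidy: 420 - 0.4P = -277 + 3P gives P* = 205, Q* = 338.
With the subsidy, sellers receive Ps = Pb + 79 for each unit, where Pb is the price buyers pay.
Supply in terms of Pb becomes Qs = -277 + 3(Pb + 79) = -40 + 3Pb. Setting this equal to demand: 420 - 0.4Pb = -40 + 3Pb, so Pb = 2300/17.
Sellers receive Ps = 2300/17 + 79 = 3643/17; Q' = 420 − 0.4·(2300/17) = 6220/17.
Buyers' price falls by P* − Pb = 205 − 2300/17 = 1185/17; sellers' price rises by Ps − P* = 3643/17 − 205 = 158/17.
So producers capture (158/17)/79 = 2/17 of each unit of subsidy.

Producer share = 2/17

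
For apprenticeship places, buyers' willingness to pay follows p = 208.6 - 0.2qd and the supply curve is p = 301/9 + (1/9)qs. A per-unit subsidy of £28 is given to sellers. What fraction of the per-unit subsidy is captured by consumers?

Consumer share = 9/14

Pre-subsidy: 208.6 - 0.2q = 301/9 + (1/9)q gives q* = 563 and p* = 96.
With the subsidy, sellers receive ps = pb + 28 for each unit, where pb is the price buyers pay.
On the curves, pb = 208.6 - 0.2q and ps = 301/9 + (1/9)q; the wedge ps − pb = 28 gives 301/9 + (1/9)q − (208.6 - 0.2q) = 28, so q' = 653.
Then pb = 208.6 − 0.2·653 = 78 and ps = 301/9 + (1/9)·653 = 106.
Buyers' price falls by p* − pb = 96 − 78 = 18; sellers' price rises by ps − p* = 106 − 96 = 10.
So consumers capture 18/28 = 9/14 of each unit of subsidy.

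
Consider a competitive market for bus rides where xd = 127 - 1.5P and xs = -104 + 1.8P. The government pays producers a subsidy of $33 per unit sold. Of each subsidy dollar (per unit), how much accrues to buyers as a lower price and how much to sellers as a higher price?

Buyers gain $18 per unit; sellers gain $15 per unit

Pre-subsidy: 127 - 1.5P = -104 + 1.8P gives P* = 70, x* = 22.
With the subsidy, sellers receive Ps = Pb + 33 for each unit, where Pb is the price buyers pay.
Supply in terms of Pb becomes xs = -104 + 1.8(Pb + 33) = -44.6 + 1.8Pb. Setting this equal to demand: 127 - 1.5Pb = -44.6 + 1.8Pb, so Pb = 52.
Sellers receive Ps = 52 + 33 = 85; x' = 127 − 1.5·52 = 49.
Buyers' price falls by P* − Pb = 70 − 52 = 18; sellers' price rises by Ps − P* = 85 − 70 = 15.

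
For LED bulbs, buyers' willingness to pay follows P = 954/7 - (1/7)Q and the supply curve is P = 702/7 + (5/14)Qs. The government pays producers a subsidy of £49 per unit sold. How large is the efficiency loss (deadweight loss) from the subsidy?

Deadweight loss = £2401

Pre-subsidy: 954/7 - (1/7)Q = 702/7 + (5/14)Q gives Q* = 72 and P* = 126.
With the subsidy, sellers receive Ps = Pb + 49 for each unit, where Pb is the price buyers pay.
On the curves, Pb = 954/7 - (1/7)Q and Ps = 702/7 + (5/14)Q; the wedge Ps − Pb = 49 gives 702/7 + (5/14)Q − (954/7 - (1/7)Q) = 49, so Q' = 170.
Then Pb = 954/7 − (1/7)·170 = 112 and Ps = 702/7 + (5/14)·170 = 161.
The subsidy expands output by 170 − 72 = 98 past the efficient level; on those units the gap between marginal cost and willingness to pay runs from 0 up to 49.
DWL = ½ × 49 × 98 = 2401.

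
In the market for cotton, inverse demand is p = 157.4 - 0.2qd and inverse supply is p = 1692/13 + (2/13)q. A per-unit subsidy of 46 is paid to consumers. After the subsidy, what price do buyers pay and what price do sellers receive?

Buyers pay 116; sellers receive 162

Pre-subsidy: 157.4 - 0.2q = 1692/13 + (2/13)q gives q* = 77 and p* = 142.
With the rebate, buyers effectively pay pb = ps − 46, where ps is the price sellers receive.
On the curves, pb = 157.4 - 0.2q and ps = 1692/13 + (2/13)q; the wedge ps − pb = 46 gives 1692/13 + (2/13)q − (157.4 - 0.2q) = 46, so q' = 207.
Then pb = 157.4 − 0.2·207 = 116 and ps = 1692/13 + (2/13)·207 = 162.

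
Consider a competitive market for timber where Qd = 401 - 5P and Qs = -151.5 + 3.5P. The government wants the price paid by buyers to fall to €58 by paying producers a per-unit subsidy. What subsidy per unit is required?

At a buyer price of 58, quantity demanded is 401 − 5·58 = 111.
Sellers supply 111 only when they receive Ps with -151.5 + 3.5·Ps = 111, i.e. Ps = 75.
s = Ps − Pb = 75 − 58 = 17.

Required subsidy s = €17 per unit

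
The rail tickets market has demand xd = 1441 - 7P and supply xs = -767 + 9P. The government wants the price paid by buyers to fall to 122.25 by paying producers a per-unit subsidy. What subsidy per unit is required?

At a buyer price of 122.25, quantity demanded is 1441 − 7·122.25 = 585.25.
Sellers supply 585.25 only when they receive Ps with -767 + 9·Ps = 585.25, i.e. Ps = 150.25.
s = Ps − Pb = 150.25 − 122.25 = 28.

Required subsidy s = 28 per unit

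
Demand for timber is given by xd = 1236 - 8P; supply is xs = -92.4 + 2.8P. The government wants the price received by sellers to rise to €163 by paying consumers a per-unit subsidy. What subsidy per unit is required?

At a seller price of 163, quantity supplied is -92.4 + 2.8·163 = 364.
Buyers absorb 364 only when they pay Pb with 1236 − 8·Pb = 364, i.e. Pb = 109.
s = Ps − Pb = 163 − 109 = 54.

Required subsidy s = €54 per unit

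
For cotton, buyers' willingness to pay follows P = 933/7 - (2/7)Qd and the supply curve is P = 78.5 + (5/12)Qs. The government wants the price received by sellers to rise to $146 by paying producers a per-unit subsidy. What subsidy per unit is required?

Required subsidy s = $59 per unit

At a seller price of 146, quantity supplied is -188.4 + 2.4·146 = 162.
Buyers absorb 162 only when they pay Pb = 933/7 − (2/7)·162 = 87.
s = Ps − Pb = 146 − 87 = 59.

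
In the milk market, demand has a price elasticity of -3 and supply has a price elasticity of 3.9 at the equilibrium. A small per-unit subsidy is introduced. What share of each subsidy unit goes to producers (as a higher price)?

For a small subsidy around the equilibrium, the benefit split depends on the relative slopes, which at a point are proportional to the elasticities.
Buyer share = εs/(εs + |εd|) = 3.9/(3.9 + 3) = 13/23; seller share = |εd|/(εs + |εd|) = 10/23.
So producers capture 10/23 of the subsidy.

Producer share = 10/23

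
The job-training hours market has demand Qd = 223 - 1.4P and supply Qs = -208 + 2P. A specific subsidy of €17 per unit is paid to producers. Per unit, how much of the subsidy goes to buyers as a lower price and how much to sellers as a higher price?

Pre-subsidy: 223 - 1.4P = -208 + 2P gives P* = 2155/17, Q* = 774/17.
With the subsidy, sellers receive Ps = Pb + 17 for each unit, where Pb is the price buyers pay.
Supply in terms of Pb becomes Qs = -208 + 2(Pb + 17) = -174 + 2Pb. Setting this equal to demand: 223 - 1.4Pb = -174 + 2Pb, so Pb = 1985/17.
Sellers receive Ps = 1985/17 + 17 = 2274/17; Q' = 223 − 1.4·(1985/17) = 1012/17.
Buyers' price falls by P* − Pb = 2155/17 − 1985/17 = 10; sellers' price rises by Ps − P* = 2274/17 − 2155/17 = 7.

Buyers gain €10 per unit; sellers gain €7 per unit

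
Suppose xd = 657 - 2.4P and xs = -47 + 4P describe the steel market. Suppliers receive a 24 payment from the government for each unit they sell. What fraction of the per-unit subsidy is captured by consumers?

Consumer share = 0.625

Pre-subsidy: 657 - 2.4P = -47 + 4P gives P* = 110, x* = 393.
With the subsidy, sellers receive Ps = Pb + 24 for each unit, where Pb is the price buyers pay.
Supply in terms of Pb becomes xs = -47 + 4(Pb + 24) = 49 + 4Pb. Setting this equal to demand: 657 - 2.4Pb = 49 + 4Pb, so Pb = 95.
Sellers receive Ps = 95 + 24 = 119; x' = 657 − 2.4·95 = 429.
Buyers' price falls by P* − Pb = 110 − 95 = 15; sellers' price rises by Ps − P* = 119 − 110 = 9.
So consumers capture 15/24 = 0.625 of each unit of subsidy.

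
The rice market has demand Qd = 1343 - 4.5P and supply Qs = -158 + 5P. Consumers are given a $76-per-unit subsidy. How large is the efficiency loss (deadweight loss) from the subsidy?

Deadweight loss = $6840

Pre-subsidy: 1343 - 4.5P = -158 + 5P gives P* = 158, Q* = 632.
With the rebate, buyers effectively pay Pb = Ps − 76, where Ps is the price sellers receive.
Demand in terms of Ps becomes Qd = 1343 − 4.5(Ps − 76) = 1685 - 4.5Ps. Setting this equal to supply: 1685 - 4.5Ps = -158 + 5Ps, so Ps = 194.
Buyers pay Pb = 194 − 76 = 118; Q' = -158 + 5·194 = 812.
The subsidy expands output by 812 − 632 = 180 past the efficient level; on those units the gap between marginal cost and willingness to pay runs from 0 up to 76.
DWL = ½ × 76 × 180 = 6840.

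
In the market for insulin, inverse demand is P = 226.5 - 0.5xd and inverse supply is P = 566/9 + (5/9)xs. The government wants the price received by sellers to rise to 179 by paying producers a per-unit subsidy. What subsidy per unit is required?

At a seller price of 179, quantity supplied is -113.2 + 1.8·179 = 209.
Buyers absorb 209 only when they pay Pb = 226.5 − 0.5·209 = 122.
s = Ps − Pb = 179 − 122 = 57.

Required subsidy s = 57 per unit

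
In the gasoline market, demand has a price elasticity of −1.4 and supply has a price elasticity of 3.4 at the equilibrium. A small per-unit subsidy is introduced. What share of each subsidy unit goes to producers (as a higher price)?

For a small subsidy around the equilibrium, the benefit split depends on the relative slopes, which at a point are proportional to the elasticities.
Buyer share = εs/(εs + |εd|) = 3.4/(3.4 + 1.4) = 17/24; seller share = |εd|/(εs + |εd|) = 7/24.
So producers capture 7/24 of the subsidy.

Producer share = 7/24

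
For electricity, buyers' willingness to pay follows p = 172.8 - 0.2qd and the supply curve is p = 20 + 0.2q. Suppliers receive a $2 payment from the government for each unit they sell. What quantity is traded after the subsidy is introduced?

Pre-subsidy: 172.8 - 0.2q = 20 + 0.2q gives q* = 382 and p* = 96.4.
With the subsidy, sellers receive ps = pb + 2 for each unit, where pb is the price buyers pay.
On the curves, pb = 172.8 - 0.2q and ps = 20 + 0.2q; the wedge ps − pb = 2 gives 20 + 0.2q − (172.8 - 0.2q) = 2, so q' = 387.
Then pb = 172.8 − 0.2·387 = 95.4 and ps = 20 + 0.2·387 = 97.4.

q' = 387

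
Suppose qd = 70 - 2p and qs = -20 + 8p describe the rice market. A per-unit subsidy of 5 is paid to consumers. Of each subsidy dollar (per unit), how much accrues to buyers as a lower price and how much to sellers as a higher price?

Buyers gain 4 per unit; sellers gain 1 per unit

Pre-subsidy: 70 - 2p = -20 + 8p gives p* = 9, q* = 52.
With the rebate, buyers effectively pay pb = ps − 5, where ps is the price sellers receive.
Demand in terms of ps becomes qd = 70 − 2(ps − 5) = 80 - 2ps. Setting this equal to supply: 80 - 2ps = -20 + 8ps, so ps = 10.
Buyers pay pb = 10 − 5 = 5; q' = -20 + 8·10 = 60.
Buyers' price falls by p* − pb = 9 − 5 = 4; sellers' price rises by ps − p* = 10 − 9 = 1.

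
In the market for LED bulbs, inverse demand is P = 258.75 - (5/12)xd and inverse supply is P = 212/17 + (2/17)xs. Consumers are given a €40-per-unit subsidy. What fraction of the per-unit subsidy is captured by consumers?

Consumer share = 85/109

Pre-subsidy: 258.75 - (5/12)x = 212/17 + (2/17)x gives x* = 50241/109 and P* = 7270/109.
With the rebate, buyers effectively pay Pb = Ps − 40, where Ps is the price sellers receive.
On the curves, Pb = 258.75 - (5/12)x and Ps = 212/17 + (2/17)x; the wedge Ps − Pb = 40 gives 212/17 + (2/17)x − (258.75 - (5/12)x) = 40, so x' = 58401/109.
Then Pb = 258.75 − (5/12)·(58401/109) = 3870/109 and Ps = 212/17 + (2/17)·(58401/109) = 8230/109.
Buyers' price falls by P* − Pb = 7270/109 − 3870/109 = 3400/109; sellers' price rises by Ps − P* = 8230/109 − 7270/109 = 960/109.
So consumers capture (3400/109)/40 = 85/109 of each unit of subsidy.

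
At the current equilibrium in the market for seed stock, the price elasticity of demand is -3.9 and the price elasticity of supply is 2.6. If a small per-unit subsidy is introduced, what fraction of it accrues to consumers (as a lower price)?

Consumer share = 0.4

For a small subsidy around the equilibrium, the benefit split depends on the relative slopes, which at a point are proportional to the elasticities.
Buyer share = εs/(εs + |εd|) = 2.6/(2.6 + 3.9) = 0.4; seller share = |εd|/(εs + |εd|) = 0.6.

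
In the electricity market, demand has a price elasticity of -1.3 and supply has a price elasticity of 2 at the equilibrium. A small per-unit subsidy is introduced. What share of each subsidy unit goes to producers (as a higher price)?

Producer share = 13/33

For a small subsidy around the equilibrium, the benefit split depends on the relative slopes, which at a point are proportional to the elasticities.
Buyer share = εs/(εs + |εd|) = 2/(2 + 1.3) = 20/33; seller share = |εd|/(εs + |εd|) = 13/33.
So producers capture 13/33 of the subsidy.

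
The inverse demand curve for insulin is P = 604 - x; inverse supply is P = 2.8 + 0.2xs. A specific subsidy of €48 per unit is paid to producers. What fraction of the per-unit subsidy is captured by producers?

Pre-subsidy: 604 - x = 2.8 + 0.2x gives x* = 501 and P* = 103.
With the subsidy, sellers receive Ps = Pb + 48 for each unit, where Pb is the price buyers pay.
On the curves, Pb = 604 - x and Ps = 2.8 + 0.2x; the wedge Ps − Pb = 48 gives 2.8 + 0.2x − (604 - x) = 48, so x' = 541.
Then Pb = 604 − 1·541 = 63 and Ps = 2.8 + 0.2·541 = 111.
Buyers' price falls by P* − Pb = 103 − 63 = 40; sellers' price rises by Ps − P* = 111 − 103 = 8.
So producers capture 8/48 = 1/6 of each unit of subsidy.

Producer share = 1/6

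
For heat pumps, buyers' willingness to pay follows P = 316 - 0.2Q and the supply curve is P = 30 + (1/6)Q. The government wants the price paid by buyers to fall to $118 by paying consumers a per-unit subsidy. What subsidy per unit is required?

At a buyer price of 118, quantity demanded is 1580 − 5·118 = 990.
Sellers supply 990 only when they receive Ps = 30 + (1/6)·990 = 195.
s = Ps − Pb = 195 − 118 = 77.

Required subsidy s = $77 per unit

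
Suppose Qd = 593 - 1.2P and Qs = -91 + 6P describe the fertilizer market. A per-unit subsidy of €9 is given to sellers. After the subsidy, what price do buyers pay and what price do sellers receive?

Pre-subsidy: 593 - 1.2P = -91 + 6P gives P* = 95, Q* = 479.
With the subsidy, sellers receive Ps = Pb + 9 for each unit, where Pb is the price buyers pay.
Supply in terms of Pb becomes Qs = -91 + 6(Pb + 9) = -37 + 6Pb. Setting this equal to demand: 593 - 1.2Pb = -37 + 6Pb, so Pb = 87.5.
Sellers receive Ps = 87.5 + 9 = 96.5; Q' = 593 − 1.2·87.5 = 488.

Buyers pay €87.5; sellers receive €96.5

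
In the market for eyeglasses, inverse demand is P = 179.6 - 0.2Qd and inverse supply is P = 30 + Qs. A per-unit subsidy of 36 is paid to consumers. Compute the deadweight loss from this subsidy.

Pre-subsidy: 179.6 - 0.2Q = 30 + Q gives Q* = 374/3 and P* = 464/3.
With the rebate, buyers effectively pay Pb = Ps − 36, where Ps is the price sellers receive.
On the curves, Pb = 179.6 - 0.2Q and Ps = 30 + Q; the wedge Ps − Pb = 36 gives 30 + Q − (179.6 - 0.2Q) = 36, so Q' = 464/3.
Then Pb = 179.6 − 0.2·(464/3) = 446/3 and Ps = 30 + 1·(464/3) = 554/3.
The subsidy expands output by 464/3 − 374/3 = 30 past the efficient level; on those units the gap between marginal cost and willingness to pay runs from 0 up to 36.
DWL = ½ × 36 × 30 = 540.

Deadweight loss = 540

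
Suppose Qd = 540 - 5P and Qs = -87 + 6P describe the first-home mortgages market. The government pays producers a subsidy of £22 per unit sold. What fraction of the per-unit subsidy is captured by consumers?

Consumer share = 6/11

Pre-subsidy: 540 - 5P = -87 + 6P gives P* = 57, Q* = 255.
With the subsidy, sellers receive Ps = Pb + 22 for each unit, where Pb is the price buyers pay.
Supply in terms of Pb becomes Qs = -87 + 6(Pb + 22) = 45 + 6Pb. Setting this equal to demand: 540 - 5Pb = 45 + 6Pb, so Pb = 45.
Sellers receive Ps = 45 + 22 = 67; Q' = 540 − 5·45 = 315.
Buyers' price falls by P* − Pb = 57 − 45 = 12; sellers' price rises by Ps − P* = 67 − 57 = 10.
So consumers capture 12/22 = 6/11 of each unit of subsidy.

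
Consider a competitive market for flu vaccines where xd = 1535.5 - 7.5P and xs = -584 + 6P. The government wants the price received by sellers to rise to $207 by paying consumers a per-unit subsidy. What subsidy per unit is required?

At a seller price of 207, quantity supplied is -584 + 6·207 = 658.
Buyers absorb 658 only when they pay Pb with 1535.5 − 7.5·Pb = 658, i.e. Pb = 117.
s = Ps − Pb = 207 − 117 = 90.

Required subsidy s = $90 per unit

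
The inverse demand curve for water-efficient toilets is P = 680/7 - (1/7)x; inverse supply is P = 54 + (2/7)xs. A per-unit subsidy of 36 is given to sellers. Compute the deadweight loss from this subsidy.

Pre-subsidy: 680/7 - (1/7)x = 54 + (2/7)x gives x* = 302/3 and P* = 1738/21.
With the subsidy, sellers receive Ps = Pb + 36 for each unit, where Pb is the price buyers pay.
On the curves, Pb = 680/7 - (1/7)x and Ps = 54 + (2/7)x; the wedge Ps − Pb = 36 gives 54 + (2/7)x − (680/7 - (1/7)x) = 36, so x' = 554/3.
Then Pb = 680/7 − (1/7)·(554/3) = 1486/21 and Ps = 54 + (2/7)·(554/3) = 2242/21.
The subsidy expands output by 554/3 − 302/3 = 84 past the efficient level; on those units the gap between marginal cost and willingness to pay runs from 0 up to 36.
DWL = ½ × 36 × 84 = 1512.

Deadweight loss = 1512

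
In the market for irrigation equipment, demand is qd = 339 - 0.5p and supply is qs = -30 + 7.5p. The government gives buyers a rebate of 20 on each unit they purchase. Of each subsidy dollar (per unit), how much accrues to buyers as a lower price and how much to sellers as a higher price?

Buyers gain 18.75 per unit; sellers gain 1.25 per unit

Pre-subsidy: 339 - 0.5p = -30 + 7.5p gives p* = 46.125, q* = 315.9375.
With the rebate, buyers effectively pay pb = ps − 20, where ps is the price sellers receive.
Demand in terms of ps becomes qd = 339 − 0.5(ps − 20) = 349 - 0.5ps. Setting this equal to supply: 349 - 0.5ps = -30 + 7.5ps, so ps = 47.375.
Buyers pay pb = 47.375 − 20 = 27.375; q' = -30 + 7.5·47.375 = 325.3125.
Buyers' price falls by p* − pb = 46.125 − 27.375 = 18.75; sellers' price rises by ps − p* = 47.375 − 46.125 = 1.25.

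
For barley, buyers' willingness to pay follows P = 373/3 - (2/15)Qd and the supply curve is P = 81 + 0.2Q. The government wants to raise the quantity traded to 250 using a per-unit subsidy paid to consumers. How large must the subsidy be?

Required subsidy s = 40 per unit

At Q = 250, from the demand curve buyers pay Pb = 373/3 − (2/15)·250 = 91; from the supply curve sellers need Ps = 81 + 0.2·250 = 131.
The subsidy must fill the gap: s = Ps − Pb = 131 − 91 = 40.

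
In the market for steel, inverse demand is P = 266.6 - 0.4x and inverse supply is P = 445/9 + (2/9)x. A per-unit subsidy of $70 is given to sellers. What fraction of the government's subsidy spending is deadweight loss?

DWL / government spending = 225/1846

Pre-subsidy: 266.6 - 0.4x = 445/9 + (2/9)x gives x* = 349 and P* = 127.
With the subsidy, sellers receive Ps = Pb + 70 for each unit, where Pb is the price buyers pay.
On the curves, Pb = 266.6 - 0.4x and Ps = 445/9 + (2/9)x; the wedge Ps − Pb = 70 gives 445/9 + (2/9)x − (266.6 - 0.4x) = 70, so x' = 461.5.
Then Pb = 266.6 − 0.4·461.5 = 82 and Ps = 445/9 + (2/9)·461.5 = 152.
ΔCS = ½(349 + 461.5)(127 − 82) = 18236.25; ΔPS = ½(349 + 461.5)(152 − 127) = 10131.25.
Government spending = 70 × 461.5 = 32305.
DWL = ½ × 70 × (461.5 − 349) = 3937.5; fraction = 3937.5 / 32305 = 225/1846.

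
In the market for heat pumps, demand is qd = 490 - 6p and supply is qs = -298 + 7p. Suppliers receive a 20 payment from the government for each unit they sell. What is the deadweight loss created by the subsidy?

Pre-subsidy: 490 - 6p = -298 + 7p gives p* = 788/13, q* = 1642/13.
With the subsidy, sellers receive ps = pb + 20 for each unit, where pb is the price buyers pay.
Supply in terms of pb becomes qs = -298 + 7(pb + 20) = -158 + 7pb. Setting this equal to demand: 490 - 6pb = -158 + 7pb, so pb = 648/13.
Sellers receive ps = 648/13 + 20 = 908/13; q' = 490 − 6·(648/13) = 2482/13.
The subsidy expands output by 2482/13 − 1642/13 = 840/13 past the efficient level; on those units the gap between marginal cost and willingness to pay runs from 0 up to 20.
DWL = ½ × 20 × 840/13 = 8400/13.

Deadweight loss = 8400/13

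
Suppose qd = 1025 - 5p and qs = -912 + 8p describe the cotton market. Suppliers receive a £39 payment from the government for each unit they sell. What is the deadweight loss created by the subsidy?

Deadweight loss = £2340

Pre-subsidy: 1025 - 5p = -912 + 8p gives p* = 149, q* = 280.
With the subsidy, sellers receive ps = pb + 39 for each unit, where pb is the price buyers pay.
Supply in terms of pb becomes qs = -912 + 8(pb + 39) = -600 + 8pb. Setting this equal to demand: 1025 - 5pb = -600 + 8pb, so pb = 125.
Sellers receive ps = 125 + 39 = 164; q' = 1025 − 5·125 = 400.
The subsidy expands output by 400 − 280 = 120 past the efficient level; on those units the gap between marginal cost and willingness to pay runs from 0 up to 39.
DWL = ½ × 39 × 120 = 2340.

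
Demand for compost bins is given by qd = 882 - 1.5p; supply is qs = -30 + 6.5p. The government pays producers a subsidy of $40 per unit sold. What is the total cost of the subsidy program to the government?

Pre-subsidy: 882 - 1.5p = -30 + 6.5p gives p* = 114, q* = 711.
With the subsidy, sellers receive ps = pb + 40 for each unit, where pb is the price buyers pay.
Supply in terms of pb becomes qs = -30 + 6.5(pb + 40) = 230 + 6.5pb. Setting this equal to demand: 882 - 1.5pb = 230 + 6.5pb, so pb = 81.5.
Sellers receive ps = 81.5 + 40 = 121.5; q' = 882 − 1.5·81.5 = 759.75.
Government outlay = subsidy × quantity = 40 × 759.75 = 30390.

Government cost = $30390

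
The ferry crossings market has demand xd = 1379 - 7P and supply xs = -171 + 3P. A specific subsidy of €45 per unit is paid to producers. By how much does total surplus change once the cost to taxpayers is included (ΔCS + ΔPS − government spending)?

Net change in total surplus = -€2126.25

Pre-subsidy: 1379 - 7P = -171 + 3P gives P* = 155, x* = 294.
With the subsidy, sellers receive Ps = Pb + 45 for each unit, where Pb is the price buyers pay.
Supply in terms of Pb becomes xs = -171 + 3(Pb + 45) = -36 + 3Pb. Setting this equal to demand: 1379 - 7Pb = -36 + 3Pb, so Pb = 141.5.
Sellers receive Ps = 141.5 + 45 = 186.5; x' = 1379 − 7·141.5 = 388.5.
ΔCS = ½(294 + 388.5)(155 − 141.5) = 4606.875; ΔPS = ½(294 + 388.5)(186.5 − 155) = 10749.375.
Government spending = 45 × 388.5 = 17482.5.
Net change = 4606.875 + 10749.375 − 17482.5 = -2126.25. The loss equals the DWL triangle ½·45·94.5.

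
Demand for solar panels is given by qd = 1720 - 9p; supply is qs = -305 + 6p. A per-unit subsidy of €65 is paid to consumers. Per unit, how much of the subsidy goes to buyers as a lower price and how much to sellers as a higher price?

Pre-subsidy: 1720 - 9p = -305 + 6p gives p* = 135, q* = 505.
With the rebate, buyers effectively pay pb = ps − 65, where ps is the price sellers receive.
Demand in terms of ps becomes qd = 1720 − 9(ps − 65) = 2305 - 9ps. Setting this equal to supply: 2305 - 9ps = -305 + 6ps, so ps = 174.
Buyers pay pb = 174 − 65 = 109; q' = -305 + 6·174 = 739.
Buyers' price falls by p* − pb = 135 − 109 = 26; sellers' price rises by ps − p* = 174 − 135 = 39.

Buyers gain €26 per unit; sellers gain €39 per unit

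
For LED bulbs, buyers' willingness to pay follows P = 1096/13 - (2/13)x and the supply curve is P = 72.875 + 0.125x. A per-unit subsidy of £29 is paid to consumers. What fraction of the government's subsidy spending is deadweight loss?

DWL / government spending = 52/145

Pre-subsidy: 1096/13 - (2/13)x = 72.875 + 0.125x gives x* = 41 and P* = 78.
With the rebate, buyers effectively pay Pb = Ps − 29, where Ps is the price sellers receive.
On the curves, Pb = 1096/13 - (2/13)x and Ps = 72.875 + 0.125x; the wedge Ps − Pb = 29 gives 72.875 + 0.125x − (1096/13 - (2/13)x) = 29, so x' = 145.
Then Pb = 1096/13 − (2/13)·145 = 62 and Ps = 72.875 + 0.125·145 = 91.
ΔCS = ½(41 + 145)(78 − 62) = 1488; ΔPS = ½(41 + 145)(91 − 78) = 1209.
Government spending = 29 × 145 = 4205.
DWL = ½ × 29 × (145 − 41) = 1508; fraction = 1508 / 4205 = 52/145.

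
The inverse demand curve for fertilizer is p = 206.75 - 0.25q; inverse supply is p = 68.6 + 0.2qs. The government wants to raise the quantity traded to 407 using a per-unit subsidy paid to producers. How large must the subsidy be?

At q = 407, from the demand curve buyers pay pb = 206.75 − 0.25·407 = 105; from the supply curve sellers need ps = 68.6 + 0.2·407 = 150.
The subsidy must fill the gap: s = ps − pb = 150 − 105 = 45.

Required subsidy s = 45 per unit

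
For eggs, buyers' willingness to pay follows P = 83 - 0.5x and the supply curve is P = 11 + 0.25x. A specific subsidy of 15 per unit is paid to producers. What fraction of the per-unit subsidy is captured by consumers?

Pre-subsidy: 83 - 0.5x = 11 + 0.25x gives x* = 96 and P* = 35.
With the subsidy, sellers receive Ps = Pb + 15 for each unit, where Pb is the price buyers pay.
On the curves, Pb = 83 - 0.5x and Ps = 11 + 0.25x; the wedge Ps − Pb = 15 gives 11 + 0.25x − (83 - 0.5x) = 15, so x' = 116.
Then Pb = 83 − 0.5·116 = 25 and Ps = 11 + 0.25·116 = 40.
Buyers' price falls by P* − Pb = 35 − 25 = 10; sellers' price rises by Ps − P* = 40 − 35 = 5.
So consumers capture 10/15 = 2/3 of each unit of subsidy.

Consumer share = 2/3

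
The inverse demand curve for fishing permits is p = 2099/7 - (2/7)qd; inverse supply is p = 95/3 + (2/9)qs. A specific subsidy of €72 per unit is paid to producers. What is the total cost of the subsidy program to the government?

Government cost = €48222

Pre-subsidy: 2099/7 - (2/7)q = 95/3 + (2/9)q gives q* = 528 and p* = 149.
With the subsidy, sellers receive ps = pb + 72 for each unit, where pb is the price buyers pay.
On the curves, pb = 2099/7 - (2/7)q and ps = 95/3 + (2/9)q; the wedge ps − pb = 72 gives 95/3 + (2/9)q − (2099/7 - (2/7)q) = 72, so q' = 669.75.
Then pb = 2099/7 − (2/7)·669.75 = 108.5 and ps = 95/3 + (2/9)·669.75 = 180.5.
Government outlay = subsidy × quantity = 72 × 669.75 = 48222.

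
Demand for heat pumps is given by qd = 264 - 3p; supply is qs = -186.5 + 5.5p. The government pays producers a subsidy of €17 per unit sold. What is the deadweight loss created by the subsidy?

Deadweight loss = €280.5

Pre-subsidy: 264 - 3p = -186.5 + 5.5p gives p* = 53, q* = 105.
With the subsidy, sellers receive ps = pb + 17 for each unit, where pb is the price buyers pay.
Supply in terms of pb becomes qs = -186.5 + 5.5(pb + 17) = -93 + 5.5pb. Setting this equal to demand: 264 - 3pb = -93 + 5.5pb, so pb = 42.
Sellers receive ps = 42 + 17 = 59; q' = 264 − 3·42 = 138.
The subsidy expands output by 138 − 105 = 33 past the efficient level; on those units the gap between marginal cost and willingness to pay runs from 0 up to 17.
DWL = ½ × 17 × 33 = 280.5.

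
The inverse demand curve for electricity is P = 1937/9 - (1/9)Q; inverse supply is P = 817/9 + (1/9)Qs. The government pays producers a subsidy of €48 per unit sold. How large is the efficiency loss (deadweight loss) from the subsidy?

Pre-subsidy: 1937/9 - (1/9)Q = 817/9 + (1/9)Q gives Q* = 560 and P* = 153.
With the subsidy, sellers receive Ps = Pb + 48 for each unit, where Pb is the price buyers pay.
On the curves, Pb = 1937/9 - (1/9)Q and Ps = 817/9 + (1/9)Q; the wedge Ps − Pb = 48 gives 817/9 + (1/9)Q − (1937/9 - (1/9)Q) = 48, so Q' = 776.
Then Pb = 1937/9 − (1/9)·776 = 129 and Ps = 817/9 + (1/9)·776 = 177.
The subsidy expands output by 776 − 560 = 216 past the efficient level; on those units the gap between marginal cost and willingness to pay runs from 0 up to 48.
DWL = ½ × 48 × 216 = 5184.

Deadweight loss = €5184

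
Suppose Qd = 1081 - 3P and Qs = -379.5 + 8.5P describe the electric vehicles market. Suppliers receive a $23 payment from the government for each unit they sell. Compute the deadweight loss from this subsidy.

Deadweight loss = $586.5

Pre-subsidy: 1081 - 3P = -379.5 + 8.5P gives P* = 127, Q* = 700.
With the subsidy, sellers receive Ps = Pb + 23 for each unit, where Pb is the price buyers pay.
Supply in terms of Pb becomes Qs = -379.5 + 8.5(Pb + 23) = -184 + 8.5Pb. Setting this equal to demand: 1081 - 3Pb = -184 + 8.5Pb, so Pb = 110.
Sellers receive Ps = 110 + 23 = 133; Q' = 1081 − 3·110 = 751.
The subsidy expands output by 751 − 700 = 51 past the efficient level; on those units the gap between marginal cost and willingness to pay runs from 0 up to 23.
DWL = ½ × 23 × 51 = 586.5.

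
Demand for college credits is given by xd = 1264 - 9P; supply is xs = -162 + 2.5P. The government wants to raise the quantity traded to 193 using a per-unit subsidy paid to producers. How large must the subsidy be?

Required subsidy s = 23 per unit

At x = 193, invert demand for the buyer price: Pb = (1264 − 193)/9 = 119; invert supply for the seller price: Ps = (193 − (-162))/2.5 = 142.
The subsidy must fill the gap: s = Ps − Pb = 142 − 119 = 23.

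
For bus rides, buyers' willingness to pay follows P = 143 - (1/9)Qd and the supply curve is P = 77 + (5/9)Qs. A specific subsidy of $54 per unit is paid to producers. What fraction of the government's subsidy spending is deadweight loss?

Pre-subsidy: 143 - (1/9)Q = 77 + (5/9)Q gives Q* = 99 and P* = 132.
With the subsidy, sellers receive Ps = Pb + 54 for each unit, where Pb is the price buyers pay.
On the curves, Pb = 143 - (1/9)Q and Ps = 77 + (5/9)Q; the wedge Ps − Pb = 54 gives 77 + (5/9)Q − (143 - (1/9)Q) = 54, so Q' = 180.
Then Pb = 143 − (1/9)·180 = 123 and Ps = 77 + (5/9)·180 = 177.
ΔCS = ½(99 + 180)(132 − 123) = 1255.5; ΔPS = ½(99 + 180)(177 − 132) = 6277.5.
Government spending = 54 × 180 = 9720.
DWL = ½ × 54 × (180 − 99) = 2187; fraction = 2187 / 9720 = 0.225.

DWL / government spending = 0.225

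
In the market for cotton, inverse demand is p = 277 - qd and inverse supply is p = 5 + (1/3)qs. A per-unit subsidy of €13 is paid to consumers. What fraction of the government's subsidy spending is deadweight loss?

DWL / government spending = 13/570

Pre-subsidy: 277 - q = 5 + (1/3)q gives q* = 204 and p* = 73.
With the rebate, buyers effectively pay pb = ps − 13, where ps is the price sellers receive.
On the curves, pb = 277 - q and ps = 5 + (1/3)q; the wedge ps − pb = 13 gives 5 + (1/3)q − (277 - q) = 13, so q' = 213.75.
Then pb = 277 − 1·213.75 = 63.25 and ps = 5 + (1/3)·213.75 = 76.25.
ΔCS = ½(204 + 213.75)(73 − 63.25) = 2036.53125; ΔPS = ½(204 + 213.75)(76.25 − 73) = 678.84375.
Government spending = 13 × 213.75 = 2778.75.
DWL = ½ × 13 × (213.75 − 204) = 63.375; fraction = 63.375 / 2778.75 = 13/570.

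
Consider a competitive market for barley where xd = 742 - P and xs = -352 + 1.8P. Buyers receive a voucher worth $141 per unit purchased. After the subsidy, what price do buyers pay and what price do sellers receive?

Buyers pay 4201/14; sellers receive 6175/14

Pre-subsidy: 742 - P = -352 + 1.8P gives P* = 2735/7, x* = 2459/7.
With the rebate, buyers effectively pay Pb = Ps − 141, where Ps is the price sellers receive.
Demand in terms of Ps becomes xd = 742 − 1(Ps − 141) = 883 - Ps. Setting this equal to supply: 883 - Ps = -352 + 1.8Ps, so Ps = 6175/14.
Buyers pay Pb = 6175/14 − 141 = 4201/14; x' = -352 + 1.8·(6175/14) = 6187/14.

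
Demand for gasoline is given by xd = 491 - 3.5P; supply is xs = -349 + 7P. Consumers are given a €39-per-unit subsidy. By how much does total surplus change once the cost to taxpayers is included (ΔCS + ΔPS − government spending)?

Pre-subsidy: 491 - 3.5P = -349 + 7P gives P* = 80, x* = 211.
With the rebate, buyers effectively pay Pb = Ps − 39, where Ps is the price sellers receive.
Demand in terms of Ps becomes xd = 491 − 3.5(Ps − 39) = 627.5 - 3.5Ps. Setting this equal to supply: 627.5 - 3.5Ps = -349 + 7Ps, so Ps = 93.
Buyers pay Pb = 93 − 39 = 54; x' = -349 + 7·93 = 302.
ΔCS = ½(211 + 302)(80 − 54) = 6669; ΔPS = ½(211 + 302)(93 − 80) = 3334.5.
Government spending = 39 × 302 = 11778.
Net change = 6669 + 3334.5 − 11778 = -1774.5. The loss equals the DWL triangle ½·39·91.

Net change in total surplus = -€1774.5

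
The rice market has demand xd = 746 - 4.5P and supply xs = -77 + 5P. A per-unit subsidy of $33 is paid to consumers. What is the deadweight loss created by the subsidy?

Pre-subsidy: 746 - 4.5P = -77 + 5P gives P* = 1646/19, x* = 6767/19.
With the rebate, buyers effectively pay Pb = Ps − 33, where Ps is the price sellers receive.
Demand in terms of Ps becomes xd = 746 − 4.5(Ps − 33) = 894.5 - 4.5Ps. Setting this equal to supply: 894.5 - 4.5Ps = -77 + 5Ps, so Ps = 1943/19.
Buyers pay Pb = 1943/19 − 33 = 1316/19; x' = -77 + 5·(1943/19) = 8252/19.
The subsidy expands output by 8252/19 − 6767/19 = 1485/19 past the efficient level; on those units the gap between marginal cost and willingness to pay runs from 0 up to 33.
DWL = ½ × 33 × 1485/19 = 49005/38.

Deadweight loss = 49005/38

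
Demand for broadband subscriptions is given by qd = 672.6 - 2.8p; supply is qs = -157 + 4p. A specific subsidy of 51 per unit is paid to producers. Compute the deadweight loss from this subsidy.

Pre-subsidy: 672.6 - 2.8p = -157 + 4p gives p* = 122, q* = 331.
With the subsidy, sellers receive ps = pb + 51 for each unit, where pb is the price buyers pay.
Supply in terms of pb becomes qs = -157 + 4(pb + 51) = 47 + 4pb. Setting this equal to demand: 672.6 - 2.8pb = 47 + 4pb, so pb = 92.
Sellers receive ps = 92 + 51 = 143; q' = 672.6 − 2.8·92 = 415.
The subsidy expands output by 415 − 331 = 84 past the efficient level; on those units the gap between marginal cost and willingness to pay runs from 0 up to 51.
DWL = ½ × 51 × 84 = 2142.

Deadweight loss = 2142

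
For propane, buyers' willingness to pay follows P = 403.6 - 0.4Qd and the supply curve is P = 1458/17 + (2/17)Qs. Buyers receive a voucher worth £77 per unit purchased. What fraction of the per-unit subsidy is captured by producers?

Pre-subsidy: 403.6 - 0.4Q = 1458/17 + (2/17)Q gives Q* = 614 and P* = 158.
With the rebate, buyers effectively pay Pb = Ps − 77, where Ps is the price sellers receive.
On the curves, Pb = 403.6 - 0.4Q and Ps = 1458/17 + (2/17)Q; the wedge Ps − Pb = 77 gives 1458/17 + (2/17)Q − (403.6 - 0.4Q) = 77, so Q' = 762.75.
Then Pb = 403.6 − 0.4·762.75 = 98.5 and Ps = 1458/17 + (2/17)·762.75 = 175.5.
Buyers' price falls by P* − Pb = 158 − 98.5 = 59.5; sellers' price rises by Ps − P* = 175.5 − 158 = 17.5.
So producers capture 17.5/77 = 5/22 of each unit of subsidy.

Producer share = 5/22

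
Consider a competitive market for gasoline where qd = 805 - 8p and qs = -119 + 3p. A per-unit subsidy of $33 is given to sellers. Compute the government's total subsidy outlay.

Pre-subsidy: 805 - 8p = -119 + 3p gives p* = 84, q* = 133.
With the subsidy, sellers receive ps = pb + 33 for each unit, where pb is the price buyers pay.
Supply in terms of pb becomes qs = -119 + 3(pb + 33) = -20 + 3pb. Setting this equal to demand: 805 - 8pb = -20 + 3pb, so pb = 75.
Sellers receive ps = 75 + 33 = 108; q' = 805 − 8·75 = 205.
Government outlay = subsidy × quantity = 33 × 205 = 6765.

Government cost = $6765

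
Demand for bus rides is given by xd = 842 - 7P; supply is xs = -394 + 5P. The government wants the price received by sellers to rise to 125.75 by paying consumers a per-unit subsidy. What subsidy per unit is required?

Required subsidy s = 39 per unit

At a seller price of 125.75, quantity supplied is -394 + 5·125.75 = 234.75.
Buyers absorb 234.75 only when they pay Pb with 842 − 7·Pb = 234.75, i.e. Pb = 86.75.
s = Ps − Pb = 125.75 − 86.75 = 39.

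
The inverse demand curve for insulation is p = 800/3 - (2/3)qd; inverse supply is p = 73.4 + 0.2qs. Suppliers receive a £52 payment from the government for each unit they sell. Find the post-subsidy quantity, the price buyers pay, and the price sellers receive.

Pre-subsidy: 800/3 - (2/3)q = 73.4 + 0.2q gives q* = 223 and p* = 118.
With the subsidy, sellers receive ps = pb + 52 for each unit, where pb is the price buyers pay.
On the curves, pb = 800/3 - (2/3)q and ps = 73.4 + 0.2q; the wedge ps − pb = 52 gives 73.4 + 0.2q − (800/3 - (2/3)q) = 52, so q' = 283.
Then pb = 800/3 − (2/3)·283 = 78 and ps = 73.4 + 0.2·283 = 130.

q' = 283; buyers pay £78; sellers receive £130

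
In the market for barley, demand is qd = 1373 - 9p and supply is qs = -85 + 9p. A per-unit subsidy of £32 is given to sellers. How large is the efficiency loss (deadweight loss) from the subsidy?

Pre-subsidy: 1373 - 9p = -85 + 9p gives p* = 81, q* = 644.
With the subsidy, sellers receive ps = pb + 32 for each unit, where pb is the price buyers pay.
Supply in terms of pb becomes qs = -85 + 9(pb + 32) = 203 + 9pb. Setting this equal to demand: 1373 - 9pb = 203 + 9pb, so pb = 65.
Sellers receive ps = 65 + 32 = 97; q' = 1373 − 9·65 = 788.
The subsidy expands output by 788 − 644 = 144 past the efficient level; on those units the gap between marginal cost and willingness to pay runs from 0 up to 32.
DWL = ½ × 32 × 144 = 2304.

Deadweight loss = £2304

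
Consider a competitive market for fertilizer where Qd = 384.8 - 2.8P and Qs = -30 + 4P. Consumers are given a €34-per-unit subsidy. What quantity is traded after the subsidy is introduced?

Q' = 270

Pre-subsidy: 384.8 - 2.8P = -30 + 4P gives P* = 61, Q* = 214.
With the rebate, buyers effectively pay Pb = Ps − 34, where Ps is the price sellers receive.
Demand in terms of Ps becomes Qd = 384.8 − 2.8(Ps − 34) = 480 - 2.8Ps. Setting this equal to supply: 480 - 2.8Ps = -30 + 4Ps, so Ps = 75.
Buyers pay Pb = 75 − 34 = 41; Q' = -30 + 4·75 = 270.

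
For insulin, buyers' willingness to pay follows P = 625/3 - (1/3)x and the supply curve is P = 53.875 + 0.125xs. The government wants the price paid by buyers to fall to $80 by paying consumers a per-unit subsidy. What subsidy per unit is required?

At a buyer price of 80, quantity demanded is 625 − 3·80 = 385.
Sellers supply 385 only when they receive Ps = 53.875 + 0.125·385 = 102.
s = Ps − Pb = 102 − 80 = 22.

Required subsidy s = $22 per unit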